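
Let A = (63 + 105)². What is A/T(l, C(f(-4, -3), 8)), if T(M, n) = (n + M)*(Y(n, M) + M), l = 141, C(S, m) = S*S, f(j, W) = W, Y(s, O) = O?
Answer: 784/1175 ≈ 0.66723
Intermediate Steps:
C(S, m) = S²
A = 28224 (A = 168² = 28224)
T(M, n) = 2*M*(M + n) (T(M, n) = (n + M)*(M + M) = (M + n)*(2*M) = 2*M*(M + n))
A/T(l, C(f(-4, -3), 8)) = 28224/((2*141*(141 + (-3)²))) = 28224/((2*141*(141 + 9))) = 28224/((2*141*150)) = 28224/42300 = 28224*(1/42300) = 784/1175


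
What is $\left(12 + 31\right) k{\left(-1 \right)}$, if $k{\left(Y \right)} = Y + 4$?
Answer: $129$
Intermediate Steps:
$k{\left(Y \right)} = 4 + Y$
$\left(12 + 31\right) k{\left(-1 \right)} = \left(12 + 31\right) \left(4 - 1\right) = 43 \cdot 3 = 129$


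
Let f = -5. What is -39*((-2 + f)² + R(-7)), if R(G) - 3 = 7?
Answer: -2301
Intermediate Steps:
R(G) = 10 (R(G) = 3 + 7 = 10)
-39*((-2 + f)² + R(-7)) = -39*((-2 - 5)² + 10) = -39*((-7)² + 10) = -39*(49 + 10) = -39*59 = -2301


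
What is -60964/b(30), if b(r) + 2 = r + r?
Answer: -30482/29 ≈ -1051.1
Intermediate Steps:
b(r) = -2 + 2*r (b(r) = -2 + (r + r) = -2 + 2*r)
-60964/b(30) = -60964/(-2 + 2*30) = -60964/(-2 + 60) = -60964/58 = -60964*1/58 = -30482/29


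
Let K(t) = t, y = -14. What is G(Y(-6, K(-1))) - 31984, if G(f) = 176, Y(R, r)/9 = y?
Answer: -31808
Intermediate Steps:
Y(R, r) = -126 (Y(R, r) = 9*(-14) = -126)
G(Y(-6, K(-1))) - 31984 = 176 - 31984 = -31808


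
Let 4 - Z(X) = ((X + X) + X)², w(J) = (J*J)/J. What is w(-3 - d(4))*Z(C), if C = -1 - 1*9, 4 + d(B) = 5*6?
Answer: 25984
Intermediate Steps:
d(B) = 26 (d(B) = -4 + 5*6 = -4 + 30 = 26)
C = -10 (C = -1 - 9 = -10)
w(J) = J (w(J) = J²/J = J)
Z(X) = 4 - 9*X² (Z(X) = 4 - ((X + X) + X)² = 4 - (2*X + X)² = 4 - (3*X)² = 4 - 9*X²)
w(-3 - d(4))*Z(C) = (-3 - 1*26)*(4 - 9*(-10)²) = (-3 - 26)*(4 - 9*100) = -29*(4 - 900) = -29*(-896) = 25984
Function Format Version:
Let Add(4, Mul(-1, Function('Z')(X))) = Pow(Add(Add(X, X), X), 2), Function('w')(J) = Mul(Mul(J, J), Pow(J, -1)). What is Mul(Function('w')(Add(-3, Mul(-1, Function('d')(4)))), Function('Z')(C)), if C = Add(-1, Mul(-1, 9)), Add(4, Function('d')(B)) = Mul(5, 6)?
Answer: 25984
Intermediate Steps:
Function('d')(B) = 26 (Function('d')(B) = Add(-4, Mul(5, 6)) = Add(-4, 30) = 26)
C = -10 (C = Add(-1, -9) = -10)
Function('w')(J) = J (Function('w')(J) = Mul(Pow(J, 2), Pow(J, -1)) = J)
Function('Z')(X) = Add(4, Mul(-9, Pow(X, 2))) (Function('Z')(X) = Add(4, Mul(-1, Pow(Add(Add(X, X), X), 2))) = Add(4, Mul(-1, Pow(Add(Mul(2, X), X), 2))) = Add(4, Mul(-1, Pow(Mul(3, X), 2))) = Add(4, Mul(-1, Mul(9, Pow(X, 2)))) = Add(4, Mul(-9, Pow(X, 2))))
Mul(Function('w')(Add(-3, Mul(-1, Function('d')(4)))), Function('Z')(C)) = Mul(Add(-3, Mul(-1, 26)), Add(4, Mul(-9, Pow(-10, 2)))) = Mul(Add(-3, -26), Add(4, Mul(-9, 100))) = Mul(-29, Add(4, -900)) = Mul(-29, -896) = 25984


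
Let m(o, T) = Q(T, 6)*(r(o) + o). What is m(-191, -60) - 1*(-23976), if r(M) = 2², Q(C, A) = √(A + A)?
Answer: 23976 - 374*√3 ≈ 23328.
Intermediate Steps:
Q(C, A) = √2*√A (Q(C, A) = √(2*A) = √2*√A)
r(M) = 4
m(o, T) = 2*√3*(4 + o) (m(o, T) = (√2*√6)*(4 + o) = (2*√3)*(4 + o) = 2*√3*(4 + o))
m(-191, -60) - 1*(-23976) = 2*√3*(4 - 191) - 1*(-23976) = 2*√3*(-187) + 23976 = -374*√3 + 23976 = 23976 - 374*√3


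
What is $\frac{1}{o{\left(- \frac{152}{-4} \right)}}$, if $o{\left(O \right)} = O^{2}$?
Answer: $\frac{1}{1444} \approx 0.00069252$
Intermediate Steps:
$\frac{1}{o{\left(- \frac{152}{-4} \right)}} = \frac{1}{\left(- \frac{152}{-4}\right)^{2}} = \frac{1}{\left(\left(-152\right) \left(- \frac{1}{4}\right)\right)^{2}} = \frac{1}{38^{2}} = \frac{1}{1444}$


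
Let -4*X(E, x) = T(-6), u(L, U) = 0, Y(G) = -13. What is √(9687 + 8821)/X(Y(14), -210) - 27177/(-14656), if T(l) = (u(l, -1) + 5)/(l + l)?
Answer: 27177/14656 + 96*√4627/5 ≈ 1307.9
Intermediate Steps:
T(l) = 5/(2*l) (T(l) = (0 + 5)/(l + l) = 5/((2*l)) = 5*(1/(2*l)) = 5/(2*l))
X(E, x) = 5/48 (X(E, x) = -5/(8*(-6)) = -5*(-1)/(8*6) = -¼*(-5/12) = 5/48)
√(9687 + 8821)/X(Y(14), -210) - 27177/(-14656) = √(9687 + 8821)/(5/48) - 27177/(-14656) = √18508*(48/5) - 27177*(-1/14656) = (2*√4627)*(48/5) + 27177/14656 = 96*√4627/5 + 27177/14656 = 27177/14656 + 96*√4627/5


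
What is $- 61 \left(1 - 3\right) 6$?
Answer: $732$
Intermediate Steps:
$- 61 \left(1 - 3\right) 6 = - 61 \left(\left(-2\right) 6\right) = \left(-61\right) \left(-12\right) = 732$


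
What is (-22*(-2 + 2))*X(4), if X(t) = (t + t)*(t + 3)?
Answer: 0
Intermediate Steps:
X(t) = 2*t*(3 + t) (X(t) = (2*t)*(3 + t) = 2*t*(3 + t))
(-22*(-2 + 2))*X(4) = (-22*(-2 + 2))*(2*4*(3 + 4)) = (-22*0)*(2*4*7) = 0*56 = 0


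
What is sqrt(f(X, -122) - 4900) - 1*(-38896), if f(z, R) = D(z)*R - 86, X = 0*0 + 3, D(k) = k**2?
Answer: 38896 + 78*I ≈ 38896.0 + 78.0*I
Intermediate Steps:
X = 3 (X = 0 + 3 = 3)
f(z, R) = -86 + R*z**2 (f(z, R) = z**2*R - 86 = R*z**2 - 86 = -86 + R*z**2)
sqrt(f(X, -122) - 4900) - 1*(-38896) = sqrt((-86 - 122*3**2) - 4900) - 1*(-38896) = sqrt((-86 - 122*9) - 4900) + 38896 = sqrt((-86 - 1098) - 4900) + 38896 = sqrt(-1184 - 4900) + 38896 = sqrt(-6084) + 38896 = 78*I + 38896 = 38896 + 78*I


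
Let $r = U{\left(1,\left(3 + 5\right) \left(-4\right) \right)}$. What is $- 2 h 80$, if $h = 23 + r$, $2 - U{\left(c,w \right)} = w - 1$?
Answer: $-9280$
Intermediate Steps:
$U{\left(c,w \right)} = 3 - w$ ($U{\left(c,w \right)} = 2 - \left(w - 1\right) = 2 - \left(-1 + w\right) = 3 - w$)
$r = 35$ ($r = 3 - \left(3 + 5\right) \left(-4\right) = 3 - 8 \left(-4\right) = 3 - -32 = 3 + 32 = 35$)
$h = 58$ ($h = 23 + 35 = 58$)
$- 2 h 80 = \left(-2\right) 58 \cdot 80 = \left(-116\right) 80 = -9280$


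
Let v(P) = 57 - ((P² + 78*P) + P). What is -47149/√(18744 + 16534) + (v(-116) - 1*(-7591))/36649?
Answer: 3356/36649 - 47149*√35278/35278 ≈ -250.94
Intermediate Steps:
v(P) = 57 - P² - 79*P (v(P) = 57 - (P² + 79*P) = 57 + (-P² - 79*P) = 57 - P² - 79*P)
-47149/√(18744 + 16534) + (v(-116) - 1*(-7591))/36649 = -47149/√(18744 + 16534) + ((57 - 1*(-116)² - 79*(-116)) - 1*(-7591))/36649 = -47149*√35278/35278 + ((57 - 1*13456 + 9164) + 7591)*(1/36649) = -47149*√35278/35278 + ((57 - 13456 + 9164) + 7591)*(1/36649) = -47149*√35278/35278 + (-4235 + 7591)*(1/36649) = -47149*√35278/35278 + 3356*(1/36649) = -47149*√35278/35278 + 3356/36649 = 3356/36649 - 47149*√35278/35278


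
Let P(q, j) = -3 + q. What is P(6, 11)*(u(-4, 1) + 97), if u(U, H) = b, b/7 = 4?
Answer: 375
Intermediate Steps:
b = 28 (b = 7*4 = 28)
u(U, H) = 28
P(6, 11)*(u(-4, 1) + 97) = (-3 + 6)*(28 + 97) = 3*125 = 375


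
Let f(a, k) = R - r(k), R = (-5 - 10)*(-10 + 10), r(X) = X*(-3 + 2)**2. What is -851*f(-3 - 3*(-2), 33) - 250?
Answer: 27833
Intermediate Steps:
r(X) = X (r(X) = X*(-1)**2 = X*1 = X)
R = 0 (R = -15*0 = 0)
f(a, k) = -k (f(a, k) = 0 - k = -k)
-851*f(-3 - 3*(-2), 33) - 250 = -(-851)*33 - 250 = -851*(-33) - 250 = 28083 - 250 = 27833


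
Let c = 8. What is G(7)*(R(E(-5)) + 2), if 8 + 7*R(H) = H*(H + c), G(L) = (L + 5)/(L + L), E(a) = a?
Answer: -54/49 ≈ -1.1020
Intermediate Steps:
G(L) = (5 + L)/(2*L) (G(L) = (5 + L)/((2*L)) = (5 + L)*(1/(2*L)) = (5 + L)/(2*L))
R(H) = -8/7 + H*(8 + H)/7 (R(H) = -8/7 + (H*(H + 8))/7 = -8/7 + (H*(8 + H))/7 = -8/7 + H*(8 + H)/7)
G(7)*(R(E(-5)) + 2) = ((½)*(5 + 7)/7)*((-8/7 + (⅐)*(-5)² + (8/7)*(-5)) + 2) = ((½)*(⅐)*12)*((-8/7 + (⅐)*25 - 40/7) + 2) = 6*((-8/7 + 25/7 - 40/7) + 2)/7 = 6*(-23/7 + 2)/7 = (6/7)*(-9/7) = -54/49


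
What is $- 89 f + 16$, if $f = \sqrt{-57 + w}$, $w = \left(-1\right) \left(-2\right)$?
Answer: $16 - 89 i \sqrt{55} \approx 16.0 - 660.04 i$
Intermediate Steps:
$w = 2$
$f = i \sqrt{55}$ ($f = \sqrt{-57 + 2} = \sqrt{-55} = i \sqrt{55} \approx 7.4162 i$)
$- 89 f + 16 = - 89 i \sqrt{55} + 16 = 16 - 89 i \sqrt{55}$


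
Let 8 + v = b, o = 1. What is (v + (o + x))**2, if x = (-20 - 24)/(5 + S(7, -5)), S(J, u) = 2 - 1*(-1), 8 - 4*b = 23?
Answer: 4225/16 ≈ 264.06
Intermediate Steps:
b = -15/4 (b = 2 - 1/4*23 = 2 - 23/4 = -15/4 ≈ -3.7500)
v = -47/4 (v = -8 - 15/4 = -47/4 ≈ -11.750)
S(J, u) = 3 (S(J, u) = 2 + 1 = 3)
x = -11/2 (x = (-20 - 24)/(5 + 3) = -44/8 = -44*1/8 = -11/2 ≈ -5.5000)
(v + (o + x))**2 = (-47/4 + (1 - 11/2))**2 = (-47/4 - 9/2)**2 = (-65/4)**2 = 4225/16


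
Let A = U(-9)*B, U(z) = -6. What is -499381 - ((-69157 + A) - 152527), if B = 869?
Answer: -272483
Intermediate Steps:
A = -5214 (A = -6*869 = -5214)
-499381 - ((-69157 + A) - 152527) = -499381 - ((-69157 - 5214) - 152527) = -499381 - (-74371 - 152527) = -499381 - 1*(-226898) = -499381 + 226898 = -272483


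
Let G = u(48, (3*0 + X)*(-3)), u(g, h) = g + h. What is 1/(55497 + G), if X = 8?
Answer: 1/55521 ≈ 1.8011e-5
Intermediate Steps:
G = 24 (G = 48 + (3*0 + 8)*(-3) = 48 + (0 + 8)*(-3) = 48 + 8*(-3) = 48 - 24 = 24)
1/(55497 + G) = 1/(55497 + 24) = 1/55521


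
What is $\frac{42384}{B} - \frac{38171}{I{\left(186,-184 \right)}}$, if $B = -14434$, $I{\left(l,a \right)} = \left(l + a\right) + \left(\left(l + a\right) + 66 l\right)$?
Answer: $- \frac{535717867}{88624760} \approx -6.0448$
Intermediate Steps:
$I{\left(l,a \right)} = 2 a + 68 l$ ($I{\left(l,a \right)} = \left(a + l\right) + \left(\left(a + l\right) + 66 l\right) = \left(a + l\right) + \left(a + 67 l\right) = 2 a + 68 l$)
$\frac{42384}{B} - \frac{38171}{I{\left(186,-184 \right)}} = \frac{42384}{-14434} - \frac{38171}{2 \left(-184\right) + 68 \cdot 186} = 42384 \left(- \frac{1}{14434}\right) - \frac{38171}{-368 + 12648} = - \frac{21192}{7217} - \frac{38171}{12280} = - \frac{535717867}{88624760}$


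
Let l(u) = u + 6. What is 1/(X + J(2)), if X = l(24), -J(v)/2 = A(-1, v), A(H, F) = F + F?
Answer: 1/22 ≈ 0.045455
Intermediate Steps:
A(H, F) = 2*F
l(u) = 6 + u
J(v) = -4*v
X = 30 (X = 6 + 24 = 30)
1/(X + J(2)) = 1/(30 - 4*2) = 1/(30 - 8) = 1/22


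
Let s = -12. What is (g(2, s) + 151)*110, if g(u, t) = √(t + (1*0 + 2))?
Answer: 16610 + 110*I*√10 ≈ 16610.0 + 347.85*I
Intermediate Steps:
g(u, t) = √(2 + t) (g(u, t) = √(t + (0 + 2)) = √(t + 2) = √(2 + t))
(g(2, s) + 151)*110 = (√(2 - 12) + 151)*110 = (√(-10) + 151)*110 = (I*√10 + 151)*110 = (151 + I*√10)*110 = 16610 + 110*I*√10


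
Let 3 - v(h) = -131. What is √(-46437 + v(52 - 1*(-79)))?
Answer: I*√46303 ≈ 215.18*I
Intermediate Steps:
v(h) = 134 (v(h) = 3 - 1*(-131) = 3 + 131 = 134)
√(-46437 + v(52 - 1*(-79))) = √(-46437 + 134) = √(-46303) = I*√46303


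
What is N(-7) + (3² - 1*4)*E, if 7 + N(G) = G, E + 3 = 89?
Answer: 416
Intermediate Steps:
E = 86 (E = -3 + 89 = 86)
N(G) = -7 + G
N(-7) + (3² - 1*4)*E = (-7 - 7) + (3² - 1*4)*86 = -14 + (9 - 4)*86 = -14 + 5*86 = -14 + 430 = 416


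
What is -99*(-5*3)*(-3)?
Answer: -4455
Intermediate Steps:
-99*(-5*3)*(-3) = -(-1485)*(-3) = -99*45 = -4455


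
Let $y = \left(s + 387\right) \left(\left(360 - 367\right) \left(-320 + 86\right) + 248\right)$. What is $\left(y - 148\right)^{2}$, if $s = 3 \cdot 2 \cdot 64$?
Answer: $2113993865764$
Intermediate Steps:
$s = 384$ ($s = 6 \cdot 64 = 384$)
$y = 1454106$ ($y = \left(384 + 387\right) \left(\left(360 - 367\right) \left(-320 + 86\right) + 248\right) = 771 \left(\left(-7\right) \left(-234\right) + 248\right) = 771 \left(1638 + 248\right) = 771 \cdot 1886 = 1454106$)
$\left(y - 148\right)^{2} = \left(1454106 - 148\right)^{2} = 1453958^{2} = 2113993865764$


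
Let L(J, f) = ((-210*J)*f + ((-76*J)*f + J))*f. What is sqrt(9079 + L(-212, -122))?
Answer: sqrt(902481631) ≈ 30041.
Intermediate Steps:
L(J, f) = f*(J - 286*J*f) (L(J, f) = (-210*J*f + (-76*J*f + J))*f = (-210*J*f + (J - 76*J*f))*f = (J - 286*J*f)*f = f*(J - 286*J*f))
sqrt(9079 + L(-212, -122)) = sqrt(9079 - 212*(-122)*(1 - 286*(-122))) = sqrt(9079 - 212*(-122)*(1 + 34892)) = sqrt(9079 - 212*(-122)*34893) = sqrt(9079 + 902472552) = sqrt(902481631)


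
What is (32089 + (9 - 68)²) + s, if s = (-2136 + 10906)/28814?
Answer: 512461375/14407 ≈ 35570.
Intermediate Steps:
s = 4385/14407 (s = 8770*(1/28814) = 4385/14407 ≈ 0.30437)
(32089 + (9 - 68)²) + s = (32089 + (9 - 68)²) + 4385/14407 = (32089 + (-59)²) + 4385/14407 = (32089 + 3481) + 4385/14407 = 35570 + 4385/14407 = 512461375/14407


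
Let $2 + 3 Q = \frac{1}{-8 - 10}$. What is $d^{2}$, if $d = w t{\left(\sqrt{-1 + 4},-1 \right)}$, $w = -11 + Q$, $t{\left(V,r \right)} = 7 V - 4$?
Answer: $\frac{64900243}{2916} - \frac{5574254 \sqrt{3}}{729} \approx 9012.6$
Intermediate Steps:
$Q = - \frac{37}{54}$ ($Q = - \frac{2}{3} + \frac{1}{3 \left(-8 - 10\right)} = - \frac{2}{3} + \frac{1}{3 \left(-18\right)} = - \frac{2}{3} + \frac{1}{3} \left(- \frac{1}{18}\right) = - \frac{2}{3} - \frac{1}{54} = - \frac{37}{54} \approx -0.68519$)
$t{\left(V,r \right)} = -4 + 7 V$
$w = - \frac{631}{54}$ ($w = -11 - \frac{37}{54} = - \frac{631}{54} \approx -11.685$)
$d = \frac{1262}{27} - \frac{4417 \sqrt{3}}{54}$ ($d = - \frac{631 \left(-4 + 7 \sqrt{-1 + 4}\right)}{54} = - \frac{631 \left(-4 + 7 \sqrt{3}\right)}{54} = \frac{1262}{27} - \frac{4417 \sqrt{3}}{54} \approx -94.935$)
$d^{2} = \left(\frac{1262}{27} - \frac{4417 \sqrt{3}}{54}\right)^{2}$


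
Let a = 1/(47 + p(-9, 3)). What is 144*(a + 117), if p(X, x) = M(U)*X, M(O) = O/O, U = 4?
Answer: 320184/19 ≈ 16852.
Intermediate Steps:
M(O) = 1
p(X, x) = X (p(X, x) = 1*X = X)
a = 1/38 (a = 1/(47 - 9) = 1/38 ≈ 0.026316)
144*(a + 117) = 144*(1/38 + 117) = 144*(4447/38) = 320184/19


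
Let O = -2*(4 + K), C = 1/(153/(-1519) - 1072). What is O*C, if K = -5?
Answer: -3038/1628521 ≈ -0.0018655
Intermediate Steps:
C = -1519/1628521 (C = 1/(153*(-1/1519) - 1072) = 1/(-153/1519 - 1072) = 1/(-1628521/1519) = -1519/1628521 ≈ -0.00093275)
O = 2 (O = -2*(4 - 5) = -2*(-1) = 2)
O*C = 2*(-1519/1628521) = -3038/1628521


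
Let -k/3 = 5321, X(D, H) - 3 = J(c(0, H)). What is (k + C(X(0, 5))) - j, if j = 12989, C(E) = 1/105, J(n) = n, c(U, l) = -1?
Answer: -3039959/105 ≈ -28952.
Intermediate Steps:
X(D, H) = 2 (X(D, H) = 3 - 1 = 2)
k = -15963 (k = -3*5321 = -15963)
C(E) = 1/105
(k + C(X(0, 5))) - j = (-15963 + 1/105) - 1*12989 = -1676114/105 - 12989 = -3039959/105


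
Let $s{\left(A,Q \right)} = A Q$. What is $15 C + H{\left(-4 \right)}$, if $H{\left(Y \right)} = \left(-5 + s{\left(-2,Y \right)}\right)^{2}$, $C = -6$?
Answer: $-81$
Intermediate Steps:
$H{\left(Y \right)} = \left(-5 - 2 Y\right)^{2}$
$15 C + H{\left(-4 \right)} = 15 \left(-6\right) + \left(5 + 2 \left(-4\right)\right)^{2} = -90 + \left(5 - 8\right)^{2} = -90 + \left(-3\right)^{2} = -90 + 9 = -81$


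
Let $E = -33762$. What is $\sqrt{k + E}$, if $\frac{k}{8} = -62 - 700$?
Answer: $i \sqrt{39858} \approx 199.64 i$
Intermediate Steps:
$k = -6096$ ($k = 8 \left(-62 - 700\right) = 8 \left(-762\right) = -6096$)
$\sqrt{k + E} = \sqrt{-6096 - 33762} = \sqrt{-39858} = i \sqrt{39858}$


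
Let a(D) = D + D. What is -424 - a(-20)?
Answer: -384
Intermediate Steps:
a(D) = 2*D
-424 - a(-20) = -424 - 2*(-20) = -424 - 1*(-40) = -424 + 40 = -384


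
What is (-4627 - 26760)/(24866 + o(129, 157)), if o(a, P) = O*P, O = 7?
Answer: -31387/25965 ≈ -1.2088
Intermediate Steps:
o(a, P) = 7*P
(-4627 - 26760)/(24866 + o(129, 157)) = (-4627 - 26760)/(24866 + 7*157) = -31387/(24866 + 1099) = -31387/25965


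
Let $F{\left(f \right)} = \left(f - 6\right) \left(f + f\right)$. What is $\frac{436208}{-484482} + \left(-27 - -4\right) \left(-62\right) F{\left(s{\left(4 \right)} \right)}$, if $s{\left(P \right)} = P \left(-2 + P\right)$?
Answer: $\frac{11053723208}{242241} \approx 45631.0$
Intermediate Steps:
$F{\left(f \right)} = 2 f \left(-6 + f\right)$ ($F{\left(f \right)} = \left(-6 + f\right) 2 f = 2 f \left(-6 + f\right)$)
$\frac{436208}{-484482} + \left(-27 - -4\right) \left(-62\right) F{\left(s{\left(4 \right)} \right)} = \frac{436208}{-484482} + \left(-27 - -4\right) \left(-62\right) 2 \cdot 4 \left(-2 + 4\right) \left(-6 + 4 \left(-2 + 4\right)\right) = 436208 \left(- \frac{1}{484482}\right) + \left(-27 + 4\right) \left(-62\right) 2 \cdot 4 \cdot 2 \left(-6 + 4 \cdot 2\right) = - \frac{218104}{242241} + \left(-23\right) \left(-62\right) 2 \cdot 8 \left(-6 + 8\right) = - \frac{218104}{242241} + 1426 \cdot 2 \cdot 8 \cdot 2 = - \frac{218104}{242241} + 1426 \cdot 32 = - \frac{218104}{242241} + 45632 = \frac{11053723208}{242241}$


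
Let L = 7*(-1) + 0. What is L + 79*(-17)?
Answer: -1350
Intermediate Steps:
L = -7 (L = -7 + 0 = -7)
L + 79*(-17) = -7 + 79*(-17) = -7 - 1343 = -1350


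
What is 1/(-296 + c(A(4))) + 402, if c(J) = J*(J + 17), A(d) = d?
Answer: 85223/212 ≈ 402.00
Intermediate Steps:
c(J) = J*(17 + J)
1/(-296 + c(A(4))) + 402 = 1/(-296 + 4*(17 + 4)) + 402 = 1/(-296 + 4*21) + 402 = 1/(-296 + 84) + 402 = 1/(-212) + 402 = -1/212 + 402 = 85223/212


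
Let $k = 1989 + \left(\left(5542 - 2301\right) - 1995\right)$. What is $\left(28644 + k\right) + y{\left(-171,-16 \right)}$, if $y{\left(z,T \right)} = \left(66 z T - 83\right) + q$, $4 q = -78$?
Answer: $\frac{424705}{2} \approx 2.1235 \cdot 10^{5}$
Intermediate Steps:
$q = - \frac{39}{2}$ ($q = \frac{1}{4} \left(-78\right) = - \frac{39}{2} \approx -19.5$)
$y{\left(z,T \right)} = - \frac{205}{2} + 66 T z$ ($y{\left(z,T \right)} = \left(66 z T - 83\right) - \frac{39}{2} = \left(66 T z - 83\right) - \frac{39}{2} = \left(-83 + 66 T z\right) - \frac{39}{2} = - \frac{205}{2} + 66 T z$)
$k = 3235$ ($k = 1989 + \left(3241 - 1995\right) = 1989 + 1246 = 3235$)
$\left(28644 + k\right) + y{\left(-171,-16 \right)} = \left(28644 + 3235\right) - \left(\frac{205}{2} + 1056 \left(-171\right)\right) = 31879 + \left(- \frac{205}{2} + 180576\right) = 31879 + \frac{360947}{2} = \frac{424705}{2}$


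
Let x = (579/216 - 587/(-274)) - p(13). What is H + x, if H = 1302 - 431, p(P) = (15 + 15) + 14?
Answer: 8205101/9864 ≈ 831.82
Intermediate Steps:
p(P) = 44 (p(P) = 30 + 14 = 44)
H = 871
x = -386443/9864 (x = (579/216 - 587/(-274)) - 1*44 = (579*(1/216) - 587*(-1/274)) - 44 = (193/72 + 587/274) - 44 = 47573/9864 - 44 = -386443/9864 ≈ -39.177)
H + x = 871 - 386443/9864 = 8205101/9864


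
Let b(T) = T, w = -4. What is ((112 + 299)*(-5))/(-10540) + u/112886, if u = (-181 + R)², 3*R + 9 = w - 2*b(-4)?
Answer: 525303073/1070836596 ≈ 0.49055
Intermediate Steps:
R = -5/3 (R = -3 + (-4 - 2*(-4))/3 = -3 + (-4 + 8)/3 = -3 + (⅓)*4 = -3 + 4/3 = -5/3 ≈ -1.6667)
u = 300304/9 (u = (-181 - 5/3)² = (-548/3)² = 300304/9 ≈ 33367.)
((112 + 299)*(-5))/(-10540) + u/112886 = ((112 + 299)*(-5))/(-10540) + (300304/9)/112886 = (411*(-5))*(-1/10540) + (300304/9)*(1/112886) = -2055*(-1/10540) + 150152/507987 = 411/2108 + 150152/507987 = 525303073/1070836596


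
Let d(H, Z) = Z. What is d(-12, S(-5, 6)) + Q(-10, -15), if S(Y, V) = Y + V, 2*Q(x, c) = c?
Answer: -13/2 ≈ -6.5000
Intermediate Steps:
Q(x, c) = c/2
S(Y, V) = V + Y
d(-12, S(-5, 6)) + Q(-10, -15) = (6 - 5) + (½)*(-15) = 1 - 15/2 = -13/2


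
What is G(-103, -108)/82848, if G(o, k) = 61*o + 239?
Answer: -1511/20712 ≈ -0.072953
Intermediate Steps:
G(o, k) = 239 + 61*o
G(-103, -108)/82848 = (239 + 61*(-103))/82848 = (239 - 6283)*(1/82848) = -6044*1/82848 = -1511/20712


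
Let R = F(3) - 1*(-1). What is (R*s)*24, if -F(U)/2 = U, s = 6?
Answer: -720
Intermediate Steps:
F(U) = -2*U
R = -5 (R = -2*3 - 1*(-1) = -6 + 1 = -5)
(R*s)*24 = -5*6*24 = -30*24 = -720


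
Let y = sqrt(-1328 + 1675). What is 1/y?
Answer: sqrt(347)/347 ≈ 0.053683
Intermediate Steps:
y = sqrt(347) ≈ 18.628
1/y = 1/(sqrt(347)) = sqrt(347)/347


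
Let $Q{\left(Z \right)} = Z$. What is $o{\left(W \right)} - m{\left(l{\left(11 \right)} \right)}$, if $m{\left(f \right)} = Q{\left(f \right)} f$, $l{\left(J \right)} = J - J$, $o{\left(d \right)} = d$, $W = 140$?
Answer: $140$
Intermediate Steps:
$l{\left(J \right)} = 0$
$m{\left(f \right)} = f^{2}$ ($m{\left(f \right)} = f f = f^{2}$)
$o{\left(W \right)} - m{\left(l{\left(11 \right)} \right)} = 140 - 0^{2} = 140 - 0 = 140 + 0 = 140$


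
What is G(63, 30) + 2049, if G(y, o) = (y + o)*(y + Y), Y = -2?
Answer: 7722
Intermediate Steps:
G(y, o) = (-2 + y)*(o + y) (G(y, o) = (y + o)*(y - 2) = (o + y)*(-2 + y) = (-2 + y)*(o + y))
G(63, 30) + 2049 = (63² - 2*30 - 2*63 + 30*63) + 2049 = (3969 - 60 - 126 + 1890) + 2049 = 5673 + 2049 = 7722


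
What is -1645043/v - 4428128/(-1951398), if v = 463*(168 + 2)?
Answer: -1430797832617/76797268290 ≈ -18.631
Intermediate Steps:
v = 78710 (v = 463*170 = 78710)
-1645043/v - 4428128/(-1951398) = -1645043/78710 - 4428128/(-1951398) = -1645043*1/78710 - 4428128*(-1/1951398) = -1645043/78710 + 2214064/975699 = -1430797832617/76797268290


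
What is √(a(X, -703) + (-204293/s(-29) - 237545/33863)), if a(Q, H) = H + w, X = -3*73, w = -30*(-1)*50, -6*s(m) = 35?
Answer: 2*√12576250985755030/1185205 ≈ 189.24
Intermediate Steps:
s(m) = -35/6 (s(m) = -⅙*35 = -35/6)
w = 1500 (w = -5*(-6)*50 = 30*50 = 1500)
X = -219
a(Q, H) = 1500 + H (a(Q, H) = H + 1500 = 1500 + H)
√(a(X, -703) + (-204293/s(-29) - 237545/33863)) = √((1500 - 703) + (-204293/(-35/6) - 237545/33863)) = √(797 + (-204293*(-6/35) - 237545*1/33863)) = √(797 + (1225758/35 - 237545/33863)) = √(797 + 41499529079/1185205) = √(42444137464/1185205) = 2*√12576250985755030/1185205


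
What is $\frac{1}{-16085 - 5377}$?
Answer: $- \frac{1}{21462} \approx -4.6594 \cdot 10^{-5}$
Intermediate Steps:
$\frac{1}{-16085 - 5377} = \frac{1}{-21462} = - \frac{1}{21462}$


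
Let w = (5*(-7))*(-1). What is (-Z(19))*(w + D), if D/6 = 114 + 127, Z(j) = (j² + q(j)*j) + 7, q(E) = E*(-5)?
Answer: 2128197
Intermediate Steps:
q(E) = -5*E
Z(j) = 7 - 4*j² (Z(j) = (j² + (-5*j)*j) + 7 = (j² - 5*j²) + 7 = -4*j² + 7 = 7 - 4*j²)
w = 35 (w = -35*(-1) = 35)
D = 1446 (D = 6*(114 + 127) = 6*241 = 1446)
(-Z(19))*(w + D) = (-(7 - 4*19²))*(35 + 1446) = -(7 - 4*361)*1481 = -(7 - 1444)*1481 = -1*(-1437)*1481 = 1437*1481 = 2128197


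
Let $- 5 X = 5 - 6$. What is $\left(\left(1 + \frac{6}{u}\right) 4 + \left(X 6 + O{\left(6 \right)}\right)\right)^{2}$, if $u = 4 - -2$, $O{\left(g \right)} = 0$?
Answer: $\frac{2116}{25} \approx 84.64$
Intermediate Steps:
$X = \frac{1}{5}$ ($X = - \frac{5 - 6}{5} = \left(- \frac{1}{5}\right) \left(-1\right) = \frac{1}{5} \approx 0.2$)
$u = 6$ ($u = 4 + 2 = 6$)
$\left(\left(1 + \frac{6}{u}\right) 4 + \left(X 6 + O{\left(6 \right)}\right)\right)^{2} = \left(\left(1 + \frac{6}{6}\right) 4 + \left(\frac{1}{5} \cdot 6 + 0\right)\right)^{2} = \left(\left(1 + 6 \cdot \frac{1}{6}\right) 4 + \left(\frac{6}{5} + 0\right)\right)^{2} = \left(\left(1 + 1\right) 4 + \frac{6}{5}\right)^{2} = \left(2 \cdot 4 + \frac{6}{5}\right)^{2} = \left(8 + \frac{6}{5}\right)^{2} = \left(\frac{46}{5}\right)^{2} = \frac{2116}{25}$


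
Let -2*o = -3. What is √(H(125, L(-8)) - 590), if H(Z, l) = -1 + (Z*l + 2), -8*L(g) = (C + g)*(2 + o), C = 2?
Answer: I*√4174/4 ≈ 16.152*I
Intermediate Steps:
o = 3/2 (o = -½*(-3) = 3/2 ≈ 1.5000)
L(g) = -7/8 - 7*g/16 (L(g) = -(2 + g)*(2 + 3/2)/8 = -(2 + g)*7/(8*2) = -(7 + 7*g/2)/8 = -7/8 - 7*g/16)
H(Z, l) = 1 + Z*l (H(Z, l) = -1 + (2 + Z*l) = 1 + Z*l)
√(H(125, L(-8)) - 590) = √((1 + 125*(-7/8 - 7/16*(-8))) - 590) = √((1 + 125*(-7/8 + 7/2)) - 590) = √((1 + 125*(21/8)) - 590) = √((1 + 2625/8) - 590) = √(2633/8 - 590) = √(-2087/8) = I*√4174/4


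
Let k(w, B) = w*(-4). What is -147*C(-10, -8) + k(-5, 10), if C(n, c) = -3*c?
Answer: -3508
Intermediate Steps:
k(w, B) = -4*w
-147*C(-10, -8) + k(-5, 10) = -(-441)*(-8) - 4*(-5) = -147*24 + 20 = -3528 + 20 = -3508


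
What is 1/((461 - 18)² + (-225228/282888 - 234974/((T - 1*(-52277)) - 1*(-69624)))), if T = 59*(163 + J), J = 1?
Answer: 1033932066/202905464405171 ≈ 5.0956e-6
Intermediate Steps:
T = 9676 (T = 59*(163 + 1) = 59*164 = 9676)
1/((461 - 18)² + (-225228/282888 - 234974/((T - 1*(-52277)) - 1*(-69624)))) = 1/((461 - 18)² + (-225228/282888 - 234974/((9676 - 1*(-52277)) - 1*(-69624)))) = 1/(443² + (-225228*1/282888 - 234974/((9676 + 52277) + 69624))) = 1/(196249 + (-18769/23574 - 234974/(61953 + 69624))) = 1/(196249 + (-18769/23574 - 234974/131577)) = 1/(196249 - 2669615263/1033932066) = 1/(202905464405171/1033932066) = 1033932066/202905464405171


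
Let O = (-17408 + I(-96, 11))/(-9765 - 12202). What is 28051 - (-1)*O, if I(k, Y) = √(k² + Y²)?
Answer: 616213725/21967 - √9337/21967 ≈ 28052.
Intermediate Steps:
I(k, Y) = √(Y² + k²)
O = 17408/21967 - √9337/21967 (O = (-17408 + √(11² + (-96)²))/(-9765 - 12202) = (-17408 + √(121 + 9216))/(-21967) = (-17408 + √9337)*(-1/21967) = 17408/21967 - √9337/21967 ≈ 0.78806)
28051 - (-1)*O = 28051 - (-1)*(17408/21967 - √9337/21967) = 28051 - (-17408/21967 + √9337/21967) = 28051 + (17408/21967 - √9337/21967) = 616213725/21967 - √9337/21967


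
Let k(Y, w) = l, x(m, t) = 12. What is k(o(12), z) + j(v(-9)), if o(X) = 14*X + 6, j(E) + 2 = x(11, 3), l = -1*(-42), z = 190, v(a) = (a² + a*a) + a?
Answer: 52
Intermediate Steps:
v(a) = a + 2*a² (v(a) = (a² + a²) + a = 2*a² + a = a + 2*a²)
l = 42
j(E) = 10 (j(E) = -2 + 12 = 10)
o(X) = 6 + 14*X
k(Y, w) = 42
k(o(12), z) + j(v(-9)) = 42 + 10 = 52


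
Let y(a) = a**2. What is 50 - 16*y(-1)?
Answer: 34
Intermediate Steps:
50 - 16*y(-1) = 50 - 16*(-1)**2 = 50 - 16*1 = 50 - 16 = 34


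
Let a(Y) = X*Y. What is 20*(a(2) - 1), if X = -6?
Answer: -260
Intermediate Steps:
a(Y) = -6*Y
20*(a(2) - 1) = 20*(-6*2 - 1) = 20*(-12 - 1) = 20*(-13) = -260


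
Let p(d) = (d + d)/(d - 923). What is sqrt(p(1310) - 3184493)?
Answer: I*sqrt(52993035353)/129 ≈ 1784.5*I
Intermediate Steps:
p(d) = 2*d/(-923 + d) (p(d) = (2*d)/(-923 + d) = 2*d/(-923 + d))
sqrt(p(1310) - 3184493) = sqrt(2*1310/(-923 + 1310) - 3184493) = sqrt(2*1310/387 - 3184493) = sqrt(2*1310*(1/387) - 3184493) = sqrt(2620/387 - 3184493) = sqrt(-1232396171/387) = I*sqrt(52993035353)/129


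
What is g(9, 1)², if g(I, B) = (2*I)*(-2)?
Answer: 1296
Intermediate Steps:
g(I, B) = -4*I
g(9, 1)² = (-4*9)² = (-36)² = 1296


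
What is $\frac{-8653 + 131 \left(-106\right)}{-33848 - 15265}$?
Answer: $\frac{7513}{16371} \approx 0.45892$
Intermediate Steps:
$\frac{-8653 + 131 \left(-106\right)}{-33848 - 15265} = \frac{-8653 - 13886}{-49113} = \left(-22539\right) \left(- \frac{1}{49113}\right) = \frac{7513}{16371}$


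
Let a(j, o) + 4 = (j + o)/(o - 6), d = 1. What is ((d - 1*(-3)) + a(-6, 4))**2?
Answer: 1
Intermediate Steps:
a(j, o) = -4 + (j + o)/(-6 + o) (a(j, o) = -4 + (j + o)/(o - 6) = -4 + (j + o)/(-6 + o))
((d - 1*(-3)) + a(-6, 4))**2 = ((1 - 1*(-3)) + (24 - 6 - 3*4)/(-6 + 4))**2 = ((1 + 3) + (24 - 6 - 12)/(-2))**2 = (4 - 1/2*6)**2 = (4 - 3)**2 = 1**2 = 1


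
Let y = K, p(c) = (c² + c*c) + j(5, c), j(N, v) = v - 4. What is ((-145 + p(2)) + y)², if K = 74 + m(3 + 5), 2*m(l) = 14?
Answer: 3364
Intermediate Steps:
j(N, v) = -4 + v
m(l) = 7 (m(l) = (½)*14 = 7)
K = 81 (K = 74 + 7 = 81)
p(c) = -4 + c + 2*c² (p(c) = (c² + c*c) + (-4 + c) = (c² + c²) + (-4 + c) = 2*c² + (-4 + c) = -4 + c + 2*c²)
y = 81
((-145 + p(2)) + y)² = ((-145 + (-4 + 2 + 2*2²)) + 81)² = ((-145 + (-4 + 2 + 2*4)) + 81)² = ((-145 + (-4 + 2 + 8)) + 81)² = ((-145 + 6) + 81)² = (-139 + 81)² = (-58)² = 3364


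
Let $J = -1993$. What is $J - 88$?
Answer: $-2081$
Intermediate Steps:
$J - 88 = -1993 - 88 = -2081$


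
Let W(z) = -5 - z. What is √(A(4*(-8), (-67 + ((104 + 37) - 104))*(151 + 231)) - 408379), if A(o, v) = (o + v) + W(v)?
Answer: 4*I*√25526 ≈ 639.07*I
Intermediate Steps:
A(o, v) = -5 + o (A(o, v) = (o + v) + (-5 - v) = -5 + o)
√(A(4*(-8), (-67 + ((104 + 37) - 104))*(151 + 231)) - 408379) = √((-5 + 4*(-8)) - 408379) = √((-5 - 32) - 408379) = √(-37 - 408379) = √(-408416) = 4*I*√25526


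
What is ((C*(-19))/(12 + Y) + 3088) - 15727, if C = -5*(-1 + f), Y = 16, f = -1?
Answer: -177041/14 ≈ -12646.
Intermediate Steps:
C = 10 (C = -5*(-1 - 1) = -5*(-2) = 10)
((C*(-19))/(12 + Y) + 3088) - 15727 = ((10*(-19))/(12 + 16) + 3088) - 15727 = (-190/28 + 3088) - 15727 = (-190*1/28 + 3088) - 15727 = (-95/14 + 3088) - 15727 = 43137/14 - 15727 = -177041/14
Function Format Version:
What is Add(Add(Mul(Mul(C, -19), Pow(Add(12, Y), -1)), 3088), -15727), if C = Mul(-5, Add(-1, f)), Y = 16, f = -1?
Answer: Rational(-177041, 14) ≈ -12646.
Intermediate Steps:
C = 10 (C = Mul(-5, Add(-1, -1)) = Mul(-5, -2) = 10)
Add(Add(Mul(Mul(C, -19), Pow(Add(12, Y), -1)), 3088), -15727) = Add(Add(Mul(Mul(10, -19), Pow(Add(12, 16), -1)), 3088), -15727) = Add(Add(Mul(-190, Pow(28, -1)), 3088), -15727) = Add(Add(Mul(-190, Rational(1, 28)), 3088), -15727) = Add(Add(Rational(-95, 14), 3088), -15727) = Add(Rational(43137, 14), -15727) = Rational(-177041, 14)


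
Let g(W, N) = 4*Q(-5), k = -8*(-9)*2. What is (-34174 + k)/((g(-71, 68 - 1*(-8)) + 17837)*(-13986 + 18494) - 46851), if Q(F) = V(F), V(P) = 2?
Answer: -34030/80398409 ≈ -0.00042327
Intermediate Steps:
Q(F) = 2
k = 144 (k = 72*2 = 144)
g(W, N) = 8 (g(W, N) = 4*2 = 8)
(-34174 + k)/((g(-71, 68 - 1*(-8)) + 17837)*(-13986 + 18494) - 46851) = (-34174 + 144)/((8 + 17837)*(-13986 + 18494) - 46851) = -34030/(17845*4508 - 46851) = -34030/(80445260 - 46851) = -34030/80398409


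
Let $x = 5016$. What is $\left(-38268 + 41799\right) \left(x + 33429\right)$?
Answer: $135749295$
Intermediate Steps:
$\left(-38268 + 41799\right) \left(x + 33429\right) = \left(-38268 + 41799\right) \left(5016 + 33429\right) = 3531 \cdot 38445 = 135749295$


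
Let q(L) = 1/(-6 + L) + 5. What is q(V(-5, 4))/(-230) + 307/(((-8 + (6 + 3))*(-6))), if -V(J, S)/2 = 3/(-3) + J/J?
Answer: -70639/1380 ≈ -51.188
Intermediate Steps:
V(J, S) = 0 (V(J, S) = -2*(3/(-3) + J/J) = -2*(3*(-⅓) + 1) = -2*(-1 + 1) = -2*0 = 0)
q(L) = 5 + 1/(-6 + L)
q(V(-5, 4))/(-230) + 307/(((-8 + (6 + 3))*(-6))) = ((-29 + 5*0)/(-6 + 0))/(-230) + 307/(((-8 + (6 + 3))*(-6))) = ((-29 + 0)/(-6))*(-1/230) + 307/(((-8 + 9)*(-6))) = -⅙*(-29)*(-1/230) + 307/((1*(-6))) = (29/6)*(-1/230) + 307/(-6) = -29/1380 + 307*(-⅙) = -29/1380 - 307/6 = -70639/1380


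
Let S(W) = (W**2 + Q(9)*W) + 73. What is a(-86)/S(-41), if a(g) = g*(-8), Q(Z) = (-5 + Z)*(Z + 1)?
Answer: 344/57 ≈ 6.0351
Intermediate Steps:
Q(Z) = (1 + Z)*(-5 + Z) (Q(Z) = (-5 + Z)*(1 + Z) = (1 + Z)*(-5 + Z))
S(W) = 73 + W**2 + 40*W (S(W) = (W**2 + (-5 + 9**2 - 4*9)*W) + 73 = (W**2 + (-5 + 81 - 36)*W) + 73 = (W**2 + 40*W) + 73 = 73 + W**2 + 40*W)
a(g) = -8*g
a(-86)/S(-41) = (-8*(-86))/(73 + (-41)**2 + 40*(-41)) = 688/(73 + 1681 - 1640) = 688/114 = 688*(1/114) = 344/57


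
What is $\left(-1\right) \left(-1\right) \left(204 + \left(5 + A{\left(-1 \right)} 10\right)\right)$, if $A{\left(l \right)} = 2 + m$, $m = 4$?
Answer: $269$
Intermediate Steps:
$A{\left(l \right)} = 6$ ($A{\left(l \right)} = 2 + 4 = 6$)
$\left(-1\right) \left(-1\right) \left(204 + \left(5 + A{\left(-1 \right)} 10\right)\right) = \left(-1\right) \left(-1\right) \left(204 + \left(5 + 6 \cdot 10\right)\right) = 1 \left(204 + \left(5 + 60\right)\right) = 1 \left(204 + 65\right) = 1 \cdot 269 = 269$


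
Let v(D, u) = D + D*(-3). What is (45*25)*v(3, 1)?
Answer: -6750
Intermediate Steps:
v(D, u) = -2*D (v(D, u) = D - 3*D = -2*D)
(45*25)*v(3, 1) = (45*25)*(-2*3) = 1125*(-6) = -6750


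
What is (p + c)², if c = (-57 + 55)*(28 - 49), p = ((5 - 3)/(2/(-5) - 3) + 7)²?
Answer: 576912361/83521 ≈ 6907.4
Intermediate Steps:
p = 11881/289 (p = (2/(2*(-⅕) - 3) + 7)² = (2/(-⅖ - 3) + 7)² = (2/(-17/5) + 7)² = (2*(-5/17) + 7)² = (-10/17 + 7)² = (109/17)² = 11881/289 ≈ 41.111)
c = 42 (c = -2*(-21) = 42)
(p + c)² = (11881/289 + 42)² = (24019/289)² = 576912361/83521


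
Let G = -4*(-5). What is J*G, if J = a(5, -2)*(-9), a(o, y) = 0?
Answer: 0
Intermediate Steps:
G = 20
J = 0 (J = 0*(-9) = 0)
J*G = 0*20 = 0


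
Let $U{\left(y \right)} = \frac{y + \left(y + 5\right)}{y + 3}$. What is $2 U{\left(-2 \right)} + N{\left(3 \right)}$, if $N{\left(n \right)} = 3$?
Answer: $5$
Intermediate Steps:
$U{\left(y \right)} = \frac{5 + 2 y}{3 + y}$ ($U{\left(y \right)} = \frac{y + \left(5 + y\right)}{3 + y} = \frac{5 + 2 y}{3 + y}$)
$2 U{\left(-2 \right)} + N{\left(3 \right)} = 2 \frac{5 + 2 \left(-2\right)}{3 - 2} + 3 = 2 \frac{5 - 4}{1} + 3 = 2 \cdot 1 \cdot 1 + 3 = 2 \cdot 1 + 3 = 2 + 3 = 5$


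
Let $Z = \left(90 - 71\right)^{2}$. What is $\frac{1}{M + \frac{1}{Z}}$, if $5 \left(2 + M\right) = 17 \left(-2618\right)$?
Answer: $- \frac{1805}{16070271} \approx -0.00011232$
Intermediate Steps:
$Z = 361$ ($Z = 19^{2} = 361$)
$M = - \frac{44516}{5}$ ($M = -2 + \frac{17 \left(-2618\right)}{5} = -2 + \frac{1}{5} \left(-44506\right) = -2 - \frac{44506}{5} = - \frac{44516}{5} \approx -8903.2$)
$\frac{1}{M + \frac{1}{Z}} = \frac{1}{- \frac{44516}{5} + \frac{1}{361}} = \frac{1}{- \frac{16070271}{1805}} = - \frac{1805}{16070271}$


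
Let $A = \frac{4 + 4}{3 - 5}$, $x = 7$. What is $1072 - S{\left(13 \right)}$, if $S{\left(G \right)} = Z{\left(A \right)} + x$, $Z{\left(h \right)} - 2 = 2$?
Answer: $1061$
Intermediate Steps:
$A = -4$ ($A = \frac{8}{-2} = 8 \left(- \frac{1}{2}\right) = -4$)
$Z{\left(h \right)} = 4$ ($Z{\left(h \right)} = 2 + 2 = 4$)
$S{\left(G \right)} = 11$ ($S{\left(G \right)} = 4 + 7 = 11$)
$1072 - S{\left(13 \right)} = 1072 - 11 = 1061$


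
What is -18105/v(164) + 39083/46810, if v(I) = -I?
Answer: 426952331/3838420 ≈ 111.23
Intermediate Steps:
-18105/v(164) + 39083/46810 = -18105/((-1*164)) + 39083/46810 = -18105/(-164) + 39083*(1/46810) = -18105*(-1/164) + 39083/46810 = 18105/164 + 39083/46810 = 426952331/3838420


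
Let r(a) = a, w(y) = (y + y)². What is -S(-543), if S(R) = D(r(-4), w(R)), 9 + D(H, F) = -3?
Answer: 12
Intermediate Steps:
w(y) = 4*y² (w(y) = (2*y)² = 4*y²)
D(H, F) = -12 (D(H, F) = -9 - 3 = -12)
S(R) = -12
-S(-543) = -1*(-12) = 12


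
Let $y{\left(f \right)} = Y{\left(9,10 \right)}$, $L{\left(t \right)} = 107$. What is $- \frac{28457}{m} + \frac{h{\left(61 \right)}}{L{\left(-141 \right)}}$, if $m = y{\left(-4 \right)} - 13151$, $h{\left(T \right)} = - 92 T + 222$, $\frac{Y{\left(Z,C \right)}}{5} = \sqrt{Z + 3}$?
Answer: $- \frac{81104450331}{1682317237} + \frac{25870 \sqrt{3}}{15722591} \approx -48.207$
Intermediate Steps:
$Y{\left(Z,C \right)} = 5 \sqrt{3 + Z}$ ($Y{\left(Z,C \right)} = 5 \sqrt{Z + 3} = 5 \sqrt{3 + Z}$)
$y{\left(f \right)} = 10 \sqrt{3}$ ($y{\left(f \right)} = 5 \sqrt{3 + 9} = 5 \sqrt{12} = 5 \cdot 2 \sqrt{3} = 10 \sqrt{3}$)
$h{\left(T \right)} = 222 - 92 T$
$m = -13151 + 10 \sqrt{3}$ ($m = 10 \sqrt{3} - 13151 = -13151 + 10 \sqrt{3} \approx -13134.0$)
$- \frac{28457}{m} + \frac{h{\left(61 \right)}}{L{\left(-141 \right)}} = - \frac{28457}{-13151 + 10 \sqrt{3}} + \frac{222 - 5612}{107} = - \frac{28457}{-13151 + 10 \sqrt{3}} + \left(222 - 5612\right) \frac{1}{107} = - \frac{28457}{-13151 + 10 \sqrt{3}} - \frac{5390}{107} = - \frac{5390}{107} - \frac{28457}{-13151 + 10 \sqrt{3}}$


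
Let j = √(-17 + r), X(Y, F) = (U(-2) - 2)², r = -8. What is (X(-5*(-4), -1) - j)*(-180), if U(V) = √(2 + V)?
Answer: -720 + 900*I ≈ -720.0 + 900.0*I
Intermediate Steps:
X(Y, F) = 4 (X(Y, F) = (√(2 - 2) - 2)² = (√0 - 2)² = (0 - 2)² = (-2)² = 4)
j = 5*I (j = √(-17 - 8) = √(-25) = 5*I ≈ 5.0*I)
(X(-5*(-4), -1) - j)*(-180) = (4 - 5*I)*(-180) = -720 + 900*I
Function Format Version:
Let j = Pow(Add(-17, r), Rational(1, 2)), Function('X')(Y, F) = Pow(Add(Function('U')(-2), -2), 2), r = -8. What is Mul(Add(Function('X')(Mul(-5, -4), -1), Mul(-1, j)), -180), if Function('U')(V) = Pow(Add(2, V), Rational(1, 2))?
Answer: Add(-720, Mul(900, I)) ≈ Add(-720.00, Mul(900.00, I))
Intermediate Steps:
Function('X')(Y, F) = 4 (Function('X')(Y, F) = Pow(Add(Pow(Add(2, -2), Rational(1, 2)), -2), 2) = Pow(Add(Pow(0, Rational(1, 2)), -2), 2) = Pow(Add(0, -2), 2) = Pow(-2, 2) = 4)
j = Mul(5, I) (j = Pow(Add(-17, -8), Rational(1, 2)) = Pow(-25, Rational(1, 2)) = Mul(5, I) ≈ Mul(5.0000, I))
Mul(Add(Function('X')(Mul(-5, -4), -1), Mul(-1, j)), -180) = Mul(Add(4, Mul(-1, Mul(5, I))), -180) = Mul(Add(4, Mul(-5, I)), -180) = Add(-720, Mul(900, I))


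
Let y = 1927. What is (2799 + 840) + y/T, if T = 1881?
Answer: 6846886/1881 ≈ 3640.0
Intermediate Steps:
(2799 + 840) + y/T = (2799 + 840) + 1927/1881 = 3639 + 1927*(1/1881) = 3639 + 1927/1881 = 6846886/1881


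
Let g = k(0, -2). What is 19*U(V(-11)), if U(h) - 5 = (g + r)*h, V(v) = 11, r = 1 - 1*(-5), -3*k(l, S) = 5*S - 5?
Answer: 2394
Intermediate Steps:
k(l, S) = 5/3 - 5*S/3 (k(l, S) = -(5*S - 5)/3 = -(-5 + 5*S)/3 = 5/3 - 5*S/3)
r = 6 (r = 1 + 5 = 6)
g = 5 (g = 5/3 - 5/3*(-2) = 5/3 + 10/3 = 5)
U(h) = 5 + 11*h (U(h) = 5 + (5 + 6)*h = 5 + 11*h)
19*U(V(-11)) = 19*(5 + 11*11) = 19*(5 + 121) = 19*126 = 2394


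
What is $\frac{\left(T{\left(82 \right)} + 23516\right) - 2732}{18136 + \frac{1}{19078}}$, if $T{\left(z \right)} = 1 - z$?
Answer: $\frac{394971834}{345998609} \approx 1.1415$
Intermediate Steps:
$\frac{\left(T{\left(82 \right)} + 23516\right) - 2732}{18136 + \frac{1}{19078}} = \frac{\left(\left(1 - 82\right) + 23516\right) - 2732}{18136 + \frac{1}{19078}} = \frac{\left(-81 + 23516\right) - 2732}{\frac{345998609}{19078}} = \left(23435 - 2732\right) \frac{19078}{345998609} = 20703 \cdot \frac{19078}{345998609} = \frac{394971834}{345998609}$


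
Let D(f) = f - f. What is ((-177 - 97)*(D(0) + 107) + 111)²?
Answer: 853048849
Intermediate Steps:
D(f) = 0
((-177 - 97)*(D(0) + 107) + 111)² = ((-177 - 97)*(0 + 107) + 111)² = (-274*107 + 111)² = (-29318 + 111)² = (-29207)² = 853048849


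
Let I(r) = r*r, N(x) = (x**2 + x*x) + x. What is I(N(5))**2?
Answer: 9150625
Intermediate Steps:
N(x) = x + 2*x**2 (N(x) = (x**2 + x**2) + x = 2*x**2 + x = x + 2*x**2)
I(r) = r**2
I(N(5))**2 = ((5*(1 + 2*5))**2)**2 = ((5*(1 + 10))**2)**2 = ((5*11)**2)**2 = (55**2)**2 = 3025**2 = 9150625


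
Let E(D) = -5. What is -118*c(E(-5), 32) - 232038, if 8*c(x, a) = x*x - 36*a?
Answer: -861659/4 ≈ -2.1541e+5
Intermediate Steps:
c(x, a) = -9*a/2 + x**2/8 (c(x, a) = (x*x - 36*a)/8 = (x**2 - 36*a)/8 = -9*a/2 + x**2/8)
-118*c(E(-5), 32) - 232038 = -118*(-9/2*32 + (1/8)*(-5)**2) - 232038 = -118*(-144 + (1/8)*25) - 232038 = -118*(-144 + 25/8) - 232038 = -118*(-1127/8) - 232038 = 66493/4 - 232038 = -861659/4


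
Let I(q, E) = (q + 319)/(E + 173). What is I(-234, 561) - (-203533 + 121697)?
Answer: 60067709/734 ≈ 81836.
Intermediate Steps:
I(q, E) = (319 + q)/(173 + E)
I(-234, 561) - (-203533 + 121697) = (319 - 234)/(173 + 561) - (-203533 + 121697) = 85/734 - 1*(-81836) = (1/734)*85 + 81836 = 85/734 + 81836 = 60067709/734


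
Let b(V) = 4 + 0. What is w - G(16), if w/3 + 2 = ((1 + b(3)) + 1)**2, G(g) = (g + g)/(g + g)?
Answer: 101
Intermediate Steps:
b(V) = 4
G(g) = 1 (G(g) = (2*g)/((2*g)) = (2*g)*(1/(2*g)) = 1)
w = 102 (w = -6 + 3*((1 + 4) + 1)**2 = -6 + 3*(5 + 1)**2 = -6 + 3*6**2 = -6 + 3*36 = -6 + 108 = 102)
w - G(16) = 102 - 1*1 = 102 - 1 = 101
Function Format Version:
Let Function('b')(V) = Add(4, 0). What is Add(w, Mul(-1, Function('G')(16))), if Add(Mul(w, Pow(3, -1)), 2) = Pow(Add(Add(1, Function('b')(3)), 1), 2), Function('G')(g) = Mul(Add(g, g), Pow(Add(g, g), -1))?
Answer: 101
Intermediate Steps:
Function('b')(V) = 4
Function('G')(g) = 1 (Function('G')(g) = Mul(Mul(2, g), Pow(Mul(2, g), -1)) = Mul(Mul(2, g), Mul(Rational(1, 2), Pow(g, -1))) = 1)
w = 102 (w = Add(-6, Mul(3, Pow(Add(Add(1, 4), 1), 2))) = Add(-6, Mul(3, Pow(Add(5, 1), 2))) = Add(-6, Mul(3, Pow(6, 2))) = Add(-6, Mul(3, 36)) = Add(-6, 108) = 102)
Add(w, Mul(-1, Function('G')(16))) = Add(102, Mul(-1, 1)) = Add(102, -1) = 101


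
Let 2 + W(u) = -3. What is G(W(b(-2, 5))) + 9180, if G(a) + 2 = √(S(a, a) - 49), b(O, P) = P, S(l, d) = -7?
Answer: 9178 + 2*I*√14 ≈ 9178.0 + 7.4833*I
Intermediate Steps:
W(u) = -5 (W(u) = -2 - 3 = -5)
G(a) = -2 + 2*I*√14 (G(a) = -2 + √(-7 - 49) = -2 + √(-56) = -2 + 2*I*√14)
G(W(b(-2, 5))) + 9180 = (-2 + 2*I*√14) + 9180 = 9178 + 2*I*√14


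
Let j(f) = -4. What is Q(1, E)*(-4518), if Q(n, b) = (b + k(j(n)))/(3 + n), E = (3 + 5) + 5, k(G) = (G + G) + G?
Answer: -2259/2 ≈ -1129.5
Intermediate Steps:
k(G) = 3*G (k(G) = 2*G + G = 3*G)
E = 13 (E = 8 + 5 = 13)
Q(n, b) = (-12 + b)/(3 + n) (Q(n, b) = (b + 3*(-4))/(3 + n) = (b - 12)/(3 + n) = (-12 + b)/(3 + n))
Q(1, E)*(-4518) = ((-12 + 13)/(3 + 1))*(-4518) = (1/4)*(-4518) = ((¼)*1)*(-4518) = (¼)*(-4518) = -2259/2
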